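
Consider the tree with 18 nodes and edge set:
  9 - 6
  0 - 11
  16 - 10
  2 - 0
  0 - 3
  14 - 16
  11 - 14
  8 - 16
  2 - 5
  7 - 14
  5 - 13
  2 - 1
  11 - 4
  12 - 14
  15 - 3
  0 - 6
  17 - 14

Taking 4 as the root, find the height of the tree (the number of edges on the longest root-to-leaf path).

5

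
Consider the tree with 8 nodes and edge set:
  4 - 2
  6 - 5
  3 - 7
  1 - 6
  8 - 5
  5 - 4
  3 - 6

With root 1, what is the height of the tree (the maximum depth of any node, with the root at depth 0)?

4

A deepest node is 2, reached by 1 – 6 – 5 – 4 – 2.
That path has 4 edges, so the height is 4.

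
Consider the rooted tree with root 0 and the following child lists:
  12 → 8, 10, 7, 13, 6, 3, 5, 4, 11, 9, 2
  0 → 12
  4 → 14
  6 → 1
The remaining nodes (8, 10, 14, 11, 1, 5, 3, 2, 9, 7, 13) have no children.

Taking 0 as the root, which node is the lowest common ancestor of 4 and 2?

Ancestors of 4 (toward the root): 4, 12, 0.
Ancestors of 2: 2, 12, 0.
The deepest node appearing in both lists is 12.

12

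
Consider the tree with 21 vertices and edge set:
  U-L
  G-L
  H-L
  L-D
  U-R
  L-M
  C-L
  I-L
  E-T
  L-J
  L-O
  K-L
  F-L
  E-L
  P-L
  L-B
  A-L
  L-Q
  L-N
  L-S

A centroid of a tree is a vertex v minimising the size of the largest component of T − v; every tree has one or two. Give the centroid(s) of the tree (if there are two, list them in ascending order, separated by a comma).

Removing L splits the tree into components of sizes 2, 2, 1, 1, 1, 1, 1, 1, 1, 1, 1, 1, 1, 1, 1, 1, 1, 1; the largest is 2 ≤ ⌊21/2⌋ = 10.
No neighbour of L does as well, so L is the unique centroid.

L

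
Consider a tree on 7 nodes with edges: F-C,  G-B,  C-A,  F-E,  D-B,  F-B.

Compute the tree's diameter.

4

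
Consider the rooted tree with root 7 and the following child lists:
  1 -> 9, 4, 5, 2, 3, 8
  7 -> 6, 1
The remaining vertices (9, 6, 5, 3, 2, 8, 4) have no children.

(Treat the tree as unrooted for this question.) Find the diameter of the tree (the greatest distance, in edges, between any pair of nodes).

3

BFS from 6 reaches 4 last, at distance 3; BFS from 4 confirms no node is farther.
Path: 6 – 7 – 1 – 4.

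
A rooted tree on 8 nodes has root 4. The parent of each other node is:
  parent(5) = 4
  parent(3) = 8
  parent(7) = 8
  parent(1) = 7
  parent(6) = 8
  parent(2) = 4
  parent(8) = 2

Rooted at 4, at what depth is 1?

4

Path from 4 to 1: 4 – 2 – 8 – 7 – 1, which has 4 edges.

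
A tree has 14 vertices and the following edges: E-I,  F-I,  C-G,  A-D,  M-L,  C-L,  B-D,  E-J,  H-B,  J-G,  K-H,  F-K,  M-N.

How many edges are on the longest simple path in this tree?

BFS from N reaches A last, at distance 13; BFS from A confirms no node is farther.
Path: N – M – L – C – G – J – E – I – F – K – H – B – D – A.

13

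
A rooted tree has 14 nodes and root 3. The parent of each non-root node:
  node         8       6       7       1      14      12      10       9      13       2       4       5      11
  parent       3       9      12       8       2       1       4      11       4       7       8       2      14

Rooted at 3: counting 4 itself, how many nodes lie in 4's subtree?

3

Descendants of 4 (including itself): 4, 13, 10. That's 3.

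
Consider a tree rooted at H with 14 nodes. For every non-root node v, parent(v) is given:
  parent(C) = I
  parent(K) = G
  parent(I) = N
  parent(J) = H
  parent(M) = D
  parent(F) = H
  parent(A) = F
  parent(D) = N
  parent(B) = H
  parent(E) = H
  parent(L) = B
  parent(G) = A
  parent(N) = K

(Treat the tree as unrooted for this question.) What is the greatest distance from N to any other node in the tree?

A farthest node from N is L.
The path N-K-G-A-F-H-B-L has 7 edges.

7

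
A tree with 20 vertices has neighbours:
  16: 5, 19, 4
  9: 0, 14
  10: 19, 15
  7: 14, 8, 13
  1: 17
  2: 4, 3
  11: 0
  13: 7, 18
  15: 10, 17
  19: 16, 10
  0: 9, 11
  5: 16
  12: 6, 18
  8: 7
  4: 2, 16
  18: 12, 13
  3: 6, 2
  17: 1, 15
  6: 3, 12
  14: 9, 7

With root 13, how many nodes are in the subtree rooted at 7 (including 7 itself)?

7's subtree: {7, 8, 14, 9, 0, 11}, size 6.

6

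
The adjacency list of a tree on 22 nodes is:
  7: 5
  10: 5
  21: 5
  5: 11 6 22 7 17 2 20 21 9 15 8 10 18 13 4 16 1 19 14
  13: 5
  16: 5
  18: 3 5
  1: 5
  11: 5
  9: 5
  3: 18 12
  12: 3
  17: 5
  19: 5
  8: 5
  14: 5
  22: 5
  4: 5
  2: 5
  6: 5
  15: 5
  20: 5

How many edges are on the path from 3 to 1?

3 – 18 – 5 – 1: 3 edges.

3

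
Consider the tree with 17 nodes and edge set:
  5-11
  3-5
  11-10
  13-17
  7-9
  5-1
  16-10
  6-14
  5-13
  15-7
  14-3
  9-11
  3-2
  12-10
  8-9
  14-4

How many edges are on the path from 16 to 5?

Walking from 16: 16 – 10 – 11 – 5. Length 3.

3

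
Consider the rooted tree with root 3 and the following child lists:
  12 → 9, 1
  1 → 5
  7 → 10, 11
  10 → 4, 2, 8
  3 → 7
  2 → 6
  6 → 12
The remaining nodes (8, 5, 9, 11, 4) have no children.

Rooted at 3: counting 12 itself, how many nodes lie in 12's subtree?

4

The subtree rooted at 12 contains: 12, 1, 9, 5 — 4 nodes.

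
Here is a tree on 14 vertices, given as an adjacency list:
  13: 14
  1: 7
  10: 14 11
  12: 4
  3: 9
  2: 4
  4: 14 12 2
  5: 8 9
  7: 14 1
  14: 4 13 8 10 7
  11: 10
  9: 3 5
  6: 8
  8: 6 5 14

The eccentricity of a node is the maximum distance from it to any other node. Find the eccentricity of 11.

6

The node farthest from 11 is 3, via 11–10–14–8–5–9–3 — 6 edges.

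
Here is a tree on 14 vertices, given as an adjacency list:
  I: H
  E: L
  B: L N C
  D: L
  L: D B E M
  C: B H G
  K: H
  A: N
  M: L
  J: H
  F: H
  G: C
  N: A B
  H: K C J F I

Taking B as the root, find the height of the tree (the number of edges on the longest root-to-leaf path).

A deepest node is J, reached by B-C-H-J.
That path has 3 edges, so the height is 3.

3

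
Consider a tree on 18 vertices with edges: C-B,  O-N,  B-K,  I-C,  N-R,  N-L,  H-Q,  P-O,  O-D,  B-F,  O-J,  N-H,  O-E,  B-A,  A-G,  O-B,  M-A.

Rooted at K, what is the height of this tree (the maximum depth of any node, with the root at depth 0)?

5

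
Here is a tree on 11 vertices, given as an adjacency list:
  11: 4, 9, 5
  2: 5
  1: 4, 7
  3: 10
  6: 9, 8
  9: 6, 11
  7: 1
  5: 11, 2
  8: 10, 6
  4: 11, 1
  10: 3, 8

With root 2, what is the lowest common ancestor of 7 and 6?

7's ancestor chain is 7, 1, 4, 11, 5, 2 and 6's is 6, 9, 11, 5, 2; they first meet at 11.

11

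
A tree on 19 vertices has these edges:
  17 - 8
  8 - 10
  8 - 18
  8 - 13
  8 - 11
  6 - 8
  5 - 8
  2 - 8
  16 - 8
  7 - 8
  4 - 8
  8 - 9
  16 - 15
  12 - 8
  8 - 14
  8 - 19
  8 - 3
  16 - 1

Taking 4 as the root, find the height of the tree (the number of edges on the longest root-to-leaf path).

The longest root-to-leaf path is 4-8-16-15 (3 edges).

3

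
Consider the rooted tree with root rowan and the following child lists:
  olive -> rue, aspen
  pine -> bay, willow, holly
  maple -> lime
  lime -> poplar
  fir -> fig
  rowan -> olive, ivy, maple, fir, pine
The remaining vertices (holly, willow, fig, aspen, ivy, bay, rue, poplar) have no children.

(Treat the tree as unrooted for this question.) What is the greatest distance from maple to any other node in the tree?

The node farthest from maple is willow (fig, holly, bay, rue, aspen also at distance 3), via maple – rowan – pine – willow — 3 edges.

3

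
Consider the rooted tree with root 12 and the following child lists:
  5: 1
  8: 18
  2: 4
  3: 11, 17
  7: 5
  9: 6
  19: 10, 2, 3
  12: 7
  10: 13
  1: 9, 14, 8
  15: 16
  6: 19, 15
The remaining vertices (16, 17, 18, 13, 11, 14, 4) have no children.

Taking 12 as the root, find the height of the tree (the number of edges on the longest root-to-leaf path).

The longest root-to-leaf path is 12 → 7 → 5 → 1 → 9 → 6 → 19 → 3 → 17 (8 edges).

8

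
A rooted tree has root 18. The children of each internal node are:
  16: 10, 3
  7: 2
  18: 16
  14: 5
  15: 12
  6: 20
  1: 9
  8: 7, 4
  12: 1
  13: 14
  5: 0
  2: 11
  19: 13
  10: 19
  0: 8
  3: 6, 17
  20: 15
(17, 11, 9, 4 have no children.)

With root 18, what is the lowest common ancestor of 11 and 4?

8

11's ancestor chain is 11, 2, 7, 8, 0, 5, 14, 13, 19, 10, 16, 18 and 4's is 4, 8, 0, 5, 14, 13, 19, 10, 16, 18; they first meet at 8.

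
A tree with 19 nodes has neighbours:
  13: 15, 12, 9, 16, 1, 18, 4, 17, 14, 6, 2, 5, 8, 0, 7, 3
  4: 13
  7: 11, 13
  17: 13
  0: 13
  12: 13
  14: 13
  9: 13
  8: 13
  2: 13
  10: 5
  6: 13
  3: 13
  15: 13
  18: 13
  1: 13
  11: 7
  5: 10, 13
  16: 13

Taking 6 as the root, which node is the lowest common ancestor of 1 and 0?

Path 1→root: 1 13 6; path 0→root: 0 13 6.
First common node: 13.

13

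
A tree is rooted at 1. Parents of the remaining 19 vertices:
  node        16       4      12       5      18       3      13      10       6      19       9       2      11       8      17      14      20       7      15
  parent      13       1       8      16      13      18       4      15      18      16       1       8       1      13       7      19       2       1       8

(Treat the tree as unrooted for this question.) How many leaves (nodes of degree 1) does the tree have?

10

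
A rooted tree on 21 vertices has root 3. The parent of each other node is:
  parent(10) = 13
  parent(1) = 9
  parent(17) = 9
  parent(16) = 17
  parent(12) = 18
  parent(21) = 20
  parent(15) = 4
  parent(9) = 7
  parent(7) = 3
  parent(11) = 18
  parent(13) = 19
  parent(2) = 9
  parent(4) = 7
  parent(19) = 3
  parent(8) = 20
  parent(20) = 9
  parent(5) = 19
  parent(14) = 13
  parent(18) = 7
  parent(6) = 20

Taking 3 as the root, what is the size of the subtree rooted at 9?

9

The subtree rooted at 9 contains: 9, 17, 2, 20, 1, 16, 8, 6, 21 — 9 nodes.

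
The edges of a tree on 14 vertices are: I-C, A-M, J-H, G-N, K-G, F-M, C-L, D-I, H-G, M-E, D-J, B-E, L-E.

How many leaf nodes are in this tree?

Exactly 5 nodes have a single neighbour: A, B, F, K, N.

5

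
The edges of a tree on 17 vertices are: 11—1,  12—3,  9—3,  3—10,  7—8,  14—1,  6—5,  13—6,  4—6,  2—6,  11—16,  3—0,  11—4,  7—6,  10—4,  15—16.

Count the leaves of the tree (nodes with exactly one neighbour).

The leaves are 0, 2, 5, 8, 9, 12, 13, 14, 15.
That is 9 leaves.

9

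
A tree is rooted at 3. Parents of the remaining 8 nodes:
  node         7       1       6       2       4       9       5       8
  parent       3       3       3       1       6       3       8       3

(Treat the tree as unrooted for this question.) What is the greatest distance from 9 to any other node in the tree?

3

A farthest node from 9 is 2 (4, 5 also at distance 3).
The path 9 – 3 – 1 – 2 has 3 edges.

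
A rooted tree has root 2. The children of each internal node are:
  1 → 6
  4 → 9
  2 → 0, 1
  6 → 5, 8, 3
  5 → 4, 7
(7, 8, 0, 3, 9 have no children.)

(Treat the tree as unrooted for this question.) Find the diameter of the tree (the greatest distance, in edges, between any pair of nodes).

6

A longest path is 9 - 4 - 5 - 6 - 1 - 2 - 0, with 6 edges.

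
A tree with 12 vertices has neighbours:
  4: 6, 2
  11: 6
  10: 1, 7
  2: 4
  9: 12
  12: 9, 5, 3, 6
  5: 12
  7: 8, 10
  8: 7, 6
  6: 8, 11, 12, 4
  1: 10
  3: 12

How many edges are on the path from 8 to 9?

8–6–12–9: 3 edges.

3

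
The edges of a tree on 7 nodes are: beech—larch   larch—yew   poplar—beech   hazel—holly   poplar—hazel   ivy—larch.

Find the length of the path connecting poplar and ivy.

Walking from poplar: poplar – beech – larch – ivy. Length 3.

3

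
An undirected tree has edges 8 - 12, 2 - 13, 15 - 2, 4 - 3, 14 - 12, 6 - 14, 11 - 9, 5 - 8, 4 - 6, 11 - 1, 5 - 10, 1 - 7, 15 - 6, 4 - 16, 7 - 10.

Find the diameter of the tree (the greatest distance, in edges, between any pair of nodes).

A longest path is 9-11-1-7-10-5-8-12-14-6-15-2-13, with 12 edges.

12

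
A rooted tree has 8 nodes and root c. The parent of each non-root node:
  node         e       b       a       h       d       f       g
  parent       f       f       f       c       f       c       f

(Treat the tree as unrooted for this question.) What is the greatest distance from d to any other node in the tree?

3

The node farthest from d is h, via d – f – c – h — 3 edges.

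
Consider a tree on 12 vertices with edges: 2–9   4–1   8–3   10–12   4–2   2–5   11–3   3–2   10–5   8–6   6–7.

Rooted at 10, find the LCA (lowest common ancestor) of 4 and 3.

Ancestors of 4 (toward the root): 4, 2, 5, 10.
Ancestors of 3: 3, 2, 5, 10.
The deepest node appearing in both lists is 2.

2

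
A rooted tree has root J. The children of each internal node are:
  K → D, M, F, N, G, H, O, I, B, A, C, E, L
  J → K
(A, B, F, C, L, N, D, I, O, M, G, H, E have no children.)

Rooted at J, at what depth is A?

2

J–K–A — 2 edges.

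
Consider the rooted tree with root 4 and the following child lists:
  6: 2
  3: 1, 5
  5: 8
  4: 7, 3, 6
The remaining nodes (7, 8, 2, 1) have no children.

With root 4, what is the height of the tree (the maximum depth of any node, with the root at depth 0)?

3

The longest root-to-leaf path is 4 → 3 → 5 → 8 (3 edges).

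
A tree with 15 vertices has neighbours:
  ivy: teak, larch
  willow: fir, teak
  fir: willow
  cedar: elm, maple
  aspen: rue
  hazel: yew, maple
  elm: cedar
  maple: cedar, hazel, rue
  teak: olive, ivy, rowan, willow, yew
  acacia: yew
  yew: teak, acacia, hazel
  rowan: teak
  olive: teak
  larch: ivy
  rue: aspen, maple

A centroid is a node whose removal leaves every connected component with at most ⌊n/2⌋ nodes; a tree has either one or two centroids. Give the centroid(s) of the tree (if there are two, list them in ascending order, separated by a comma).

yew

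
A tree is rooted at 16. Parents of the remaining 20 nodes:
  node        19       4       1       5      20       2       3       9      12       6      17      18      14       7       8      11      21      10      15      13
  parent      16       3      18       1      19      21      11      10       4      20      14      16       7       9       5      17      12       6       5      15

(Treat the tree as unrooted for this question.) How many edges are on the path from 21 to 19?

12

Walking from 21: 21–12–4–3–11–17–14–7–9–10–6–20–19. Length 12.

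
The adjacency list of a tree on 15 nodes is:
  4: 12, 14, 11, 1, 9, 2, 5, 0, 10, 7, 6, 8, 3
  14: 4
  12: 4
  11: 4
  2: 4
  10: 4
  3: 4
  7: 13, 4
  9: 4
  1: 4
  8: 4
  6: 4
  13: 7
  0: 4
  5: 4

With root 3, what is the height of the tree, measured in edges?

The longest root-to-leaf path is 3 – 4 – 7 – 13 (3 edges).

3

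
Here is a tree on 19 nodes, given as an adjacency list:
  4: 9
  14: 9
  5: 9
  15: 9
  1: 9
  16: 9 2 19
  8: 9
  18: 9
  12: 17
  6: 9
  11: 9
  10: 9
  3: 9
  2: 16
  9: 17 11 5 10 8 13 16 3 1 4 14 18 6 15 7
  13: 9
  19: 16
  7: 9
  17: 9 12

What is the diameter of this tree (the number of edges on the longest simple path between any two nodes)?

4

A longest path is 19-16-9-17-12, with 4 edges.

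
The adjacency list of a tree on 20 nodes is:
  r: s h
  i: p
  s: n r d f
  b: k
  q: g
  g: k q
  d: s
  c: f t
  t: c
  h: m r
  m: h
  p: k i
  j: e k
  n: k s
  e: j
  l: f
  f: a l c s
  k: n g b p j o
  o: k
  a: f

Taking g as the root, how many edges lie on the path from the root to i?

3

Path from g to i: g – k – p – i, which has 3 edges.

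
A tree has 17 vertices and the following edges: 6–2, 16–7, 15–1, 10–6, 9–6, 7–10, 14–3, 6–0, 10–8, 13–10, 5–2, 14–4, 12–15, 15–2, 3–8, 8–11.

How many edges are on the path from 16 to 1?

Walking from 16: 16–7–10–6–2–15–1. Length 6.

6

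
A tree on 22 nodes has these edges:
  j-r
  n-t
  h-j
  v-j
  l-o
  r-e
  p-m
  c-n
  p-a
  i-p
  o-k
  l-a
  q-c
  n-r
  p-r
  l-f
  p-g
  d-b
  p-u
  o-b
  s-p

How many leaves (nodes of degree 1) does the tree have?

Exactly 13 nodes have a single neighbour: d, e, f, g, h, i, k, m, q, s, t, u, v.

13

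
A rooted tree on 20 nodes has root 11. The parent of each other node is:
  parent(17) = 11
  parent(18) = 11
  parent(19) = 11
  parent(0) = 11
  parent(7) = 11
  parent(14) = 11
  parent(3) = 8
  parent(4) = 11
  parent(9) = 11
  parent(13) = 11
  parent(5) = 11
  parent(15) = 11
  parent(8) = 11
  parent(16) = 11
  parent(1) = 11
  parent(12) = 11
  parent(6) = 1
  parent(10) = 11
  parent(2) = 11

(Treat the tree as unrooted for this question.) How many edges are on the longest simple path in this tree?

4

Starting from 3, a farthest node is 6 at distance 4.
One longest path: 3-8-11-1-6.
So the diameter is 4.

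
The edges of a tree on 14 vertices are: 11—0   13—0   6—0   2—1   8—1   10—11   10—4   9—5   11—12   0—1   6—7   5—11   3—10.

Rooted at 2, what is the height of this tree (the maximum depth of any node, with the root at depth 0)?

5

The longest root-to-leaf path is 2–1–0–11–5–9 (5 edges).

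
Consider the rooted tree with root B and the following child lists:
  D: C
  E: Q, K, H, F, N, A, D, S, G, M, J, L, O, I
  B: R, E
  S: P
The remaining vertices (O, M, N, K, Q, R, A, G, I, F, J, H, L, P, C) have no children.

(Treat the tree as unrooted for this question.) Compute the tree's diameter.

4

Starting from R, a farthest node is C at distance 4.
One longest path: R - B - E - D - C.
So the diameter is 4.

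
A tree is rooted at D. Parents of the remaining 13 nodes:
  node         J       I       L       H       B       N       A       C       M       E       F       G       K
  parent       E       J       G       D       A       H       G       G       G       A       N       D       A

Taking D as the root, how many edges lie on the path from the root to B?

3

D – G – A – B — 3 edges.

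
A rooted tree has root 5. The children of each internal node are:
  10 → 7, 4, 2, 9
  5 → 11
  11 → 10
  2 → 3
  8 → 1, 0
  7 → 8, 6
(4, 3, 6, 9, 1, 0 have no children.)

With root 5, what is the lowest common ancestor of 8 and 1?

8's ancestor chain is 8, 7, 10, 11, 5 and 1's is 1, 8, 7, 10, 11, 5; they first meet at 8.

8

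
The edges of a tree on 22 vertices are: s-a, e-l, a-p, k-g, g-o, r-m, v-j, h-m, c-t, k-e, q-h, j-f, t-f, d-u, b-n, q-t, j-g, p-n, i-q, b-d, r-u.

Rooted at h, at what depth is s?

h → m → r → u → d → b → n → p → a → s — 9 edges.

9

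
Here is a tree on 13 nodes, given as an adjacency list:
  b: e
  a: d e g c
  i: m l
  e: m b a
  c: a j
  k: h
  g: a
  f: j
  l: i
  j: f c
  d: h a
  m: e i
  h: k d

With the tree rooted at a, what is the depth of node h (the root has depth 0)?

2

Climbing from h to the root: h–d–a. That's 2 steps.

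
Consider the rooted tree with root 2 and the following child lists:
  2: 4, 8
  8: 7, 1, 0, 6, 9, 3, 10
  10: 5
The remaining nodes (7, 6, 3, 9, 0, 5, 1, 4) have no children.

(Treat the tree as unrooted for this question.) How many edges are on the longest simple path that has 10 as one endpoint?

3

A farthest node from 10 is 4.
The path 10 – 8 – 2 – 4 has 3 edges.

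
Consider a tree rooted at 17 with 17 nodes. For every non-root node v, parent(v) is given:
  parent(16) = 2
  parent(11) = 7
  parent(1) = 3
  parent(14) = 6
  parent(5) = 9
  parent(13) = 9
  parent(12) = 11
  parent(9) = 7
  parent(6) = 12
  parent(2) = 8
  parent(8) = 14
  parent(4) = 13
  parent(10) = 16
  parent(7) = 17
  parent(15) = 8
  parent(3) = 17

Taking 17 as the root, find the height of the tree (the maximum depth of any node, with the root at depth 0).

9

10 sits deepest: 17–7–11–12–6–14–8–2–16–10 — 9 edges from the root.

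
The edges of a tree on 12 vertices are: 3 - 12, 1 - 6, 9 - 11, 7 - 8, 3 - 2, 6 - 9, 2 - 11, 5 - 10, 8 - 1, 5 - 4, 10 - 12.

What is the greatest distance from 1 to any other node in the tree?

Distances from 1 peak at 9, attained at 4.
1-6-9-11-2-3-12-10-5-4

9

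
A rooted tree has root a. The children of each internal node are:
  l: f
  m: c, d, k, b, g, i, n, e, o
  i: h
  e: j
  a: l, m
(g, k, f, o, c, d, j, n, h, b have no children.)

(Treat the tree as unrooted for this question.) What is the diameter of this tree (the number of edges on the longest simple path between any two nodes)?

5

Starting from f, a farthest node is j at distance 5.
One longest path: f – l – a – m – e – j.
So the diameter is 5.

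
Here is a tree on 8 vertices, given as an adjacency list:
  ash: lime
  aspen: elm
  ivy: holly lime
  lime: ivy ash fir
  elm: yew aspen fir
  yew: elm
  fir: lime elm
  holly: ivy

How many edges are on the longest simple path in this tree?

5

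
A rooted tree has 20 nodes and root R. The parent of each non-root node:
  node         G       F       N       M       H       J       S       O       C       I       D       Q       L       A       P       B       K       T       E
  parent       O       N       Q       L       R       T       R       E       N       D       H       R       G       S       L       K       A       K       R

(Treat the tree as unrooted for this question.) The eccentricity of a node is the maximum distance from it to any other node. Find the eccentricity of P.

10

A farthest node from P is J.
The path P – L – G – O – E – R – S – A – K – T – J has 10 edges.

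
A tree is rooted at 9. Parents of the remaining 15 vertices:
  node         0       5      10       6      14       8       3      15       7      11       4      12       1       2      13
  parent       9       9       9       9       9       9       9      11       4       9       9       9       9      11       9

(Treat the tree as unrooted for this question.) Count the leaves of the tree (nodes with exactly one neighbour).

13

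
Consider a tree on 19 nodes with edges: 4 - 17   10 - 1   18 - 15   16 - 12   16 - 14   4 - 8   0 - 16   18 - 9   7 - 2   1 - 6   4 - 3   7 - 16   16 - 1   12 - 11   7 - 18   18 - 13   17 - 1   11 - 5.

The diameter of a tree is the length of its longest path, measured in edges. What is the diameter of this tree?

7

A longest path is 8-4-17-1-16-12-11-5, with 7 edges.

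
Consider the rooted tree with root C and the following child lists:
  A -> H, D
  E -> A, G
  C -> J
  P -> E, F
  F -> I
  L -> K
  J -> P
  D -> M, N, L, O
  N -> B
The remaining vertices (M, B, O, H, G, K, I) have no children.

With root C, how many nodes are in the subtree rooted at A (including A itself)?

A's subtree: {A, D, H, M, L, N, O, K, B}, size 9.

9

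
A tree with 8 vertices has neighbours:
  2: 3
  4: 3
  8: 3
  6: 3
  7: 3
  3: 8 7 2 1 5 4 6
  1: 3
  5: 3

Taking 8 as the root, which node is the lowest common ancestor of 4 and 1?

3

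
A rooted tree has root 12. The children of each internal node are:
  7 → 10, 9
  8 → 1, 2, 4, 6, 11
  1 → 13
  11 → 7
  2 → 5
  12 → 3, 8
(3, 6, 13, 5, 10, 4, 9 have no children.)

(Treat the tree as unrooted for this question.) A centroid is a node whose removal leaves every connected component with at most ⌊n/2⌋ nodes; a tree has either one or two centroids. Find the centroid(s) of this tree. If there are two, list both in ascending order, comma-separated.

8

If 8 is removed the pieces have sizes 4, 2, 2, 2, 1, 1, all ≤ ⌊13/2⌋ = 6.
No neighbour of 8 does as well, so 8 is the unique centroid.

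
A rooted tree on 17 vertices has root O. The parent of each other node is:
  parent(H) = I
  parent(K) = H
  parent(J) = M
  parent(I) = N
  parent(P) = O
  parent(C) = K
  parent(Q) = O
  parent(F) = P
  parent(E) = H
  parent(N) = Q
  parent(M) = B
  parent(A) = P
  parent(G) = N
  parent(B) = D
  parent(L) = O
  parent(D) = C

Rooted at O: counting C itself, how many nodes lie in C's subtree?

Descendants of C (including itself): C, D, B, M, J. That's 5.

5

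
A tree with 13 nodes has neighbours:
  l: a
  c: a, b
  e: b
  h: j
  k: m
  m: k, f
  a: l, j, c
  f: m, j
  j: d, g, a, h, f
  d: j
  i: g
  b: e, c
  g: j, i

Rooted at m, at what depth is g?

Climbing from g to the root: g–j–f–m. That's 3 steps.

3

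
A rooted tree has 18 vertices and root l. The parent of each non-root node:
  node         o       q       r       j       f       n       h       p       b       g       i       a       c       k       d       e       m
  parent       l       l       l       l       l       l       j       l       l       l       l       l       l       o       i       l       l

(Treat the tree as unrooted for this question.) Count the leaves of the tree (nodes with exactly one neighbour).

Degree-1 nodes: a, b, c, d, e, f, g, h, k, m, n, p, q, r — 14 of them.

14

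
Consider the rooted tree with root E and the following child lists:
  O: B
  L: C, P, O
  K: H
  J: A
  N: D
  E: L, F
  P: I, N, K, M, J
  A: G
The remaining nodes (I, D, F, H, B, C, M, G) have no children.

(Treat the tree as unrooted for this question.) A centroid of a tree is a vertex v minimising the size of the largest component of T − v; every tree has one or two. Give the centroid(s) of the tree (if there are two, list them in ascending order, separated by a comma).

P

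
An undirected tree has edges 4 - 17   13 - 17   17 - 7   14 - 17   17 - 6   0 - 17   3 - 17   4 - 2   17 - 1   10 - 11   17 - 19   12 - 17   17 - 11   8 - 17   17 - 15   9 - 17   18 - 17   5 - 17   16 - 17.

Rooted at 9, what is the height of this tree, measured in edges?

3

2 sits deepest: 9 → 17 → 4 → 2 — 3 edges from the root.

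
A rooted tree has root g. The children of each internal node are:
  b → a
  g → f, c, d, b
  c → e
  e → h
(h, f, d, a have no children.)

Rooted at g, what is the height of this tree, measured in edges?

A deepest node is h, reached by g – c – e – h.
That path has 3 edges, so the height is 3.

3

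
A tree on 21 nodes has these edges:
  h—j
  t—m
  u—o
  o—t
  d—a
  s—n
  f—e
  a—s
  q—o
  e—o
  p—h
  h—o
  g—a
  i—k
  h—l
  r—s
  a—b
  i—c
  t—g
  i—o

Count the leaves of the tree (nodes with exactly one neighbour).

Degree-1 nodes: b, c, d, f, j, k, l, m, n, p, q, r, u — 13 of them.

13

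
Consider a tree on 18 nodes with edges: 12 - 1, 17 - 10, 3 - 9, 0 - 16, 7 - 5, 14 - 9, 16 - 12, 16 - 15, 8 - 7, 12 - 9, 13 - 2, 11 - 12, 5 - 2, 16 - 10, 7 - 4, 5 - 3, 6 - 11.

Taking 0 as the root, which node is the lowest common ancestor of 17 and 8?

16

Ancestors of 17 (toward the root): 17, 10, 16, 0.
Ancestors of 8: 8, 7, 5, 3, 9, 12, 16, 0.
The deepest node appearing in both lists is 16.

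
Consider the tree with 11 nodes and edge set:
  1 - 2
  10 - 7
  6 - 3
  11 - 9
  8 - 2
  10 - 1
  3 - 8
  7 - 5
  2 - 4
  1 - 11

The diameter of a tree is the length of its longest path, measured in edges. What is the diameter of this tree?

Starting from 6, a farthest node is 5 at distance 7.
One longest path: 6 - 3 - 8 - 2 - 1 - 10 - 7 - 5.
So the diameter is 7.

7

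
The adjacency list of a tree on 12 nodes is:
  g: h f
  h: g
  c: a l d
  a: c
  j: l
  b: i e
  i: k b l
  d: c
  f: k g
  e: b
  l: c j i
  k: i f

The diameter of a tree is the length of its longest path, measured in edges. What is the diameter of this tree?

Starting from d, a farthest node is h at distance 7.
One longest path: d – c – l – i – k – f – g – h.
So the diameter is 7.

7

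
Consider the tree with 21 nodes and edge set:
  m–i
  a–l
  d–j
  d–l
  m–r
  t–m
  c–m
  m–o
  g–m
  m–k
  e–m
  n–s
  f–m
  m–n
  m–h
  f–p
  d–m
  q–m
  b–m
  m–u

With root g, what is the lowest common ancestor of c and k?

Ancestors of c (toward the root): c, m, g.
Ancestors of k: k, m, g.
The deepest node appearing in both lists is m.

m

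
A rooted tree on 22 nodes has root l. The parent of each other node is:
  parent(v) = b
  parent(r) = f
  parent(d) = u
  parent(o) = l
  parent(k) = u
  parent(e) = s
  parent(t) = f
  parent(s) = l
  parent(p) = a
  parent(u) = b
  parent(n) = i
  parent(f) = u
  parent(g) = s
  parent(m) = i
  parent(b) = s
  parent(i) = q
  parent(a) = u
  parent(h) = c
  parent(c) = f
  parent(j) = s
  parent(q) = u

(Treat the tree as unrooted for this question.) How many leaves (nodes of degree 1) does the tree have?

Degree-1 nodes: d, e, g, h, j, k, m, n, o, p, r, t, v — 13 of them.

13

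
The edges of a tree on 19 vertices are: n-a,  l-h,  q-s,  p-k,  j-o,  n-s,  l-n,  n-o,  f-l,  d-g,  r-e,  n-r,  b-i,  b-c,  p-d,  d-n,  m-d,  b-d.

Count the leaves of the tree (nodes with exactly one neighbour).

Degree-1 nodes: a, c, e, f, g, h, i, j, k, m, q — 11 of them.

11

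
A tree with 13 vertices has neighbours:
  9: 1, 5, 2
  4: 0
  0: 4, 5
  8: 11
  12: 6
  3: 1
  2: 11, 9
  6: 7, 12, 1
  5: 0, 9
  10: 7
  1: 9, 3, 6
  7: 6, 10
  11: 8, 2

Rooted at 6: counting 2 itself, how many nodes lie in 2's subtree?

The subtree rooted at 2 contains: 2, 11, 8 — 3 nodes.

3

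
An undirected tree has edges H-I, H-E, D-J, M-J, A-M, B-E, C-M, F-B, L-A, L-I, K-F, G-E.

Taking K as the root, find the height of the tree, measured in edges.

A deepest node is D, reached by K → F → B → E → H → I → L → A → M → J → D.
That path has 10 edges, so the height is 10.

10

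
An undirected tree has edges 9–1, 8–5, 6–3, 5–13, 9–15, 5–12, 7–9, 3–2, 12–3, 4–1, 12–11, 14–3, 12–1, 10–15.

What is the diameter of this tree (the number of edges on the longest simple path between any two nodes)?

6

BFS from 10 reaches 13 last, at distance 6; BFS from 13 confirms no node is farther.
Path: 10–15–9–1–12–5–13.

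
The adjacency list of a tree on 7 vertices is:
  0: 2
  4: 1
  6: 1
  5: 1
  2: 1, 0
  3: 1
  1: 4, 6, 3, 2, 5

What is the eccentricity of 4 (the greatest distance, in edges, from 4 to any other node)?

Distances from 4 peak at 3, attained at 0.
4 – 1 – 2 – 0

3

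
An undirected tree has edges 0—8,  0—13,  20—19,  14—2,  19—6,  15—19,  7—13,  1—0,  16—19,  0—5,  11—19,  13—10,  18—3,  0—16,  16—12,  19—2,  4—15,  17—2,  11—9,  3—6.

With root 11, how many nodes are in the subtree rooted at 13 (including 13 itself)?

3

Descendants of 13 (including itself): 13, 10, 7. That's 3.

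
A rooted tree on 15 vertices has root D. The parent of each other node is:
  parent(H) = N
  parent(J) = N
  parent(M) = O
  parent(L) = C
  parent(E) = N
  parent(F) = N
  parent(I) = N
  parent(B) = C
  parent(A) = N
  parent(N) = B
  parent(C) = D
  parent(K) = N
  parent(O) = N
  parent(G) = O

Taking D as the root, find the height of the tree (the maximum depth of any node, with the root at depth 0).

5

M sits deepest: D – C – B – N – O – M — 5 edges from the root.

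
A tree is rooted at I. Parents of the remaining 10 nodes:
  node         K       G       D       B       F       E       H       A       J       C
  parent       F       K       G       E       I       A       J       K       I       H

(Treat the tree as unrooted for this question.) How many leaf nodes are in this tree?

3

Exactly 3 nodes have a single neighbour: B, C, D.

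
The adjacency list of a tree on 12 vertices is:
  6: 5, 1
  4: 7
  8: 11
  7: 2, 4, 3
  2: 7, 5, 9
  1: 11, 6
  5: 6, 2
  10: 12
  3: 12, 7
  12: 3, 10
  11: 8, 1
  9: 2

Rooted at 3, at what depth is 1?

5

Path from 3 to 1: 3 – 7 – 2 – 5 – 6 – 1, which has 5 edges.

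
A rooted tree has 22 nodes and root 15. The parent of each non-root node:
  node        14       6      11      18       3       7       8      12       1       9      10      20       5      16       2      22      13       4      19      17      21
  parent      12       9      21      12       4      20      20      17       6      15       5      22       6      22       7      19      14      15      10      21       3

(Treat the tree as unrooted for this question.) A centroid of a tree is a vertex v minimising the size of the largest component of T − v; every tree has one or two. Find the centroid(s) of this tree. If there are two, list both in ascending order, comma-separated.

6, 9

Removing 6 splits the tree into components of sizes 11, 9, 1; the largest is 11 ≤ ⌊22/2⌋ = 11.
Its neighbour 9 also leaves a largest component of size 11, so both are centroids.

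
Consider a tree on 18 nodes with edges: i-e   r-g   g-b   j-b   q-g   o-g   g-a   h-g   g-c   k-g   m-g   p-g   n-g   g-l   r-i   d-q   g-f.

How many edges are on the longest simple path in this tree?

BFS from e reaches d last, at distance 5; BFS from d confirms no node is farther.
Path: e-i-r-g-q-d.

5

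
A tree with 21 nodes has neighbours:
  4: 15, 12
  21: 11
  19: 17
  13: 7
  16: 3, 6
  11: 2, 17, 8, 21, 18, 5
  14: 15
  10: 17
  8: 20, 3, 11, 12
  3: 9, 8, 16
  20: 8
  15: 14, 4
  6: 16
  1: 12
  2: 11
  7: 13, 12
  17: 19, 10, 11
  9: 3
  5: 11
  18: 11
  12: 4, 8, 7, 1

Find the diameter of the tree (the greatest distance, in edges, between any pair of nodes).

7

BFS from 14 reaches 6 last, at distance 7; BFS from 6 confirms no node is farther.
Path: 14 – 15 – 4 – 12 – 8 – 3 – 16 – 6.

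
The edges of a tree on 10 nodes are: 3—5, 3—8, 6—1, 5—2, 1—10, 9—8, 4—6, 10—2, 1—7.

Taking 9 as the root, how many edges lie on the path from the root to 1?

6

9 → 8 → 3 → 5 → 2 → 10 → 1 — 6 edges.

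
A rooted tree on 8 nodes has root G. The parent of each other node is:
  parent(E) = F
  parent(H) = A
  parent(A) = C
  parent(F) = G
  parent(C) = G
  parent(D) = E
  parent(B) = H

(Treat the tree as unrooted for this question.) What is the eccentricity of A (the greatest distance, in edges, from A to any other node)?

5

The node farthest from A is D, via A – C – G – F – E – D — 5 edges.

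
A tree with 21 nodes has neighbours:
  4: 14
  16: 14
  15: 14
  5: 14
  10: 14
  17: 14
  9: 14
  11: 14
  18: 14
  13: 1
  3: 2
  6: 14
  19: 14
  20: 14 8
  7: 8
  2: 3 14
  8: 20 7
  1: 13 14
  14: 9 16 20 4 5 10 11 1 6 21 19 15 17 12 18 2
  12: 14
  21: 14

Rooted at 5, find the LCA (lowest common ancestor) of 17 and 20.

14

Path 17→root: 17 14 5; path 20→root: 20 14 5.
First common node: 14.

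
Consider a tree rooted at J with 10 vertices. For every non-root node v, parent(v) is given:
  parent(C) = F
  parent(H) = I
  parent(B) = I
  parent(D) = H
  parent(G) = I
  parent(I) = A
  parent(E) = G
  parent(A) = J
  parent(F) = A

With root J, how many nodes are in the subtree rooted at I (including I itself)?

6

The subtree rooted at I contains: I, G, H, B, E, D — 6 nodes.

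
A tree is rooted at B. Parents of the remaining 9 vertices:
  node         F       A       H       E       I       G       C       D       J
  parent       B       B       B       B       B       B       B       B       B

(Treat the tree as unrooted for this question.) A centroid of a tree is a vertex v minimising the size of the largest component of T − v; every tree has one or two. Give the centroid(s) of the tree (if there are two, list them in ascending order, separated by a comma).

B

Removing B splits the tree into components of sizes 1, 1, 1, 1, 1, 1, 1, 1, 1; the largest is 1 ≤ ⌊10/2⌋ = 5.
Every other node leaves some component of size > 5, so the centroid is unique.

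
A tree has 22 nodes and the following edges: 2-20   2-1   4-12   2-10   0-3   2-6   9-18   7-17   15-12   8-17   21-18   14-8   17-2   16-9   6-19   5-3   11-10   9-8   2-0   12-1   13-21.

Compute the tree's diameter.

BFS from 13 reaches 5 last, at distance 9; BFS from 5 confirms no node is farther.
Path: 13-21-18-9-8-17-2-0-3-5.

9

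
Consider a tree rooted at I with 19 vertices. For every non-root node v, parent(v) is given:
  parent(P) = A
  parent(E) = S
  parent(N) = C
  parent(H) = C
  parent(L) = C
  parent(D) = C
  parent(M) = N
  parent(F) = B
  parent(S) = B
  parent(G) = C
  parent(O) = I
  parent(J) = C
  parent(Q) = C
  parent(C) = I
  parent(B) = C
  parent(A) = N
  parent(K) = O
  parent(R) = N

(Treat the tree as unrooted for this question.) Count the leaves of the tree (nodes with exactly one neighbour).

12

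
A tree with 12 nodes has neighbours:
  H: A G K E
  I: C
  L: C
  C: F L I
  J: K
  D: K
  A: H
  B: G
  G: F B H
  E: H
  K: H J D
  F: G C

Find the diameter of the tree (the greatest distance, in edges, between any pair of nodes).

BFS from I reaches D last, at distance 6; BFS from D confirms no node is farther.
Path: I–C–F–G–H–K–D.

6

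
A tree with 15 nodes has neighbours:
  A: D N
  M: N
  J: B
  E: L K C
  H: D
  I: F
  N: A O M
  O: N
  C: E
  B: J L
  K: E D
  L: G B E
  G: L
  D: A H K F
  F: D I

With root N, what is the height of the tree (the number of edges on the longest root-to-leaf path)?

7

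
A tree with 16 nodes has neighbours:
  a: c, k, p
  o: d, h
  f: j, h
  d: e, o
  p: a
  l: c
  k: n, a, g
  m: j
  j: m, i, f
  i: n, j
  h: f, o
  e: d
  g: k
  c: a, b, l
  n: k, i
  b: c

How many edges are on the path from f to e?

f – h – o – d – e: 4 edges.

4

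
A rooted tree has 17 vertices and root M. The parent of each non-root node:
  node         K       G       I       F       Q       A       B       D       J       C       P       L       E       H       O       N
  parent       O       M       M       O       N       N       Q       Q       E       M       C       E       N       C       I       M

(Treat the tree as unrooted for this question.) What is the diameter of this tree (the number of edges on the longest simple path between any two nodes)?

6

Starting from K, a farthest node is D at distance 6.
One longest path: K–O–I–M–N–Q–D.
So the diameter is 6.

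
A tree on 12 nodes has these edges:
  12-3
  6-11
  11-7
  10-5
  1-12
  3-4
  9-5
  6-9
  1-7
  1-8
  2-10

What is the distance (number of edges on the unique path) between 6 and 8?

The path is 6–11–7–1–8, which has 4 edges.

4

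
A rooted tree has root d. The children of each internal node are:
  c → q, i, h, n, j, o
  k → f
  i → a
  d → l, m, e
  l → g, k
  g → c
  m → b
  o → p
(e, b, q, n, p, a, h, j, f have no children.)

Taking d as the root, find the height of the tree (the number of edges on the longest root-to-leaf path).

5

The longest root-to-leaf path is d–l–g–c–o–p (5 edges).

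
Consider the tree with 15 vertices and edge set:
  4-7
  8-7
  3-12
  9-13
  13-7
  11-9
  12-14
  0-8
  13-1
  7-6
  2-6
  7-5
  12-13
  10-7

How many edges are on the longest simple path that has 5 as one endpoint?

4

Distances from 5 peak at 4, attained at 11 (14, 3 also at distance 4).
5 – 7 – 13 – 9 – 11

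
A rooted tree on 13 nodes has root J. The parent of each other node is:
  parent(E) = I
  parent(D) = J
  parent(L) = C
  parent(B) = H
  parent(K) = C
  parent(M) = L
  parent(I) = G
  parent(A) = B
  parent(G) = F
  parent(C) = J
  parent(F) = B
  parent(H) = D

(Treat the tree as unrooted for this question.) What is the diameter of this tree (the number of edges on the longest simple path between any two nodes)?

A longest path is M - L - C - J - D - H - B - F - G - I - E, with 10 edges.

10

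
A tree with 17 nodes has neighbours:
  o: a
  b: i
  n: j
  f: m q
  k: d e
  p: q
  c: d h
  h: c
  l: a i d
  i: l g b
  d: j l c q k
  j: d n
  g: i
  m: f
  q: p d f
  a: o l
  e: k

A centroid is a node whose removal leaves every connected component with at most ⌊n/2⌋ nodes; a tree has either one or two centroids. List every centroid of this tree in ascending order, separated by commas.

d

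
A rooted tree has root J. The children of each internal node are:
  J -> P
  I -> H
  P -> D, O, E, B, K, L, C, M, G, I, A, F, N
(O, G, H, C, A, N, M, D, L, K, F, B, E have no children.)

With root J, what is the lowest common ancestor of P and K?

P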